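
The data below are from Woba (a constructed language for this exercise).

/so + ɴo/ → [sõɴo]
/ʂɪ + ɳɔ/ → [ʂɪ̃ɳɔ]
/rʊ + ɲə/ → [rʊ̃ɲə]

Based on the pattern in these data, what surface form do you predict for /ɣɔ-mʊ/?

[ɣɔ̃mʊ]

The data show regressive nasality assimilation (vowel nasalisation): /o/ → [õ] before /ɴ/; /ɪ/ → [ɪ̃] before /ɳ/; /ʊ/ → [ʊ̃] before /ɲ/ — a vowel is nasalised by an immediately following nasal consonant.
/ɔ/ sits next to the nasal /m/ and is therefore nasalised to [ɔ̃].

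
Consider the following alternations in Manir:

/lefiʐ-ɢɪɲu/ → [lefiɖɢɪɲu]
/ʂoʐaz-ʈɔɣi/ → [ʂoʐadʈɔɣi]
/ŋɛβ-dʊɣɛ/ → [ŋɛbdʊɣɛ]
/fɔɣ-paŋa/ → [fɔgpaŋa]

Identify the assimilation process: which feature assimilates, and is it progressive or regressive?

regressive manner assimilation

Underlying /ʐ/ is realised as [ɖ] next to /ɢ/; /ɢ/ itself does not change.
The change fricative → stop matches the manner of the following /ɢ/, identifying this as manner assimilation.
Place and voice are unchanged, so the assimilation is partial, not total.
The other alternating forms pattern the same way: /z/ → [d] before /ʈ/ (fricative → stop, matching a stop); /β/ → [b] before /d/ (fricative → stop, matching a stop); /ɣ/ → [g] before /p/ (fricative → stop, matching a stop) — only manner changes, and always toward the following segment.
Since the segment that changes precedes the conditioning segment, the assimilation is regressive.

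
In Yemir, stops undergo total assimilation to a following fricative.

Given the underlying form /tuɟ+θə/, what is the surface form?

/ɟ/ is the segment targeted by the rule; it sits immediately before /θ/, so it assimilates completely and surfaces as [θ].

[tuθθə]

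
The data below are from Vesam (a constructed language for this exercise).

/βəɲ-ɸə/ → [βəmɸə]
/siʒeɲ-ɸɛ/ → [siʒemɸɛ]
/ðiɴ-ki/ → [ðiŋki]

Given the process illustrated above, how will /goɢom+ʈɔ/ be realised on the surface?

The data show regressive place assimilation: /ɲ/ → [m] before /ɸ/; /ɴ/ → [ŋ] before /k/. In each pair only place changes, matching the following consonant, while manner and voice stay constant.
The rule targets /m/ (voiced bilabial nasal), which sits before the trigger /ʈ/ (retroflex).
A voiced retroflex nasal is [ɳ], so the surface segment is [ɳ].

[goɢoɳʈɔ]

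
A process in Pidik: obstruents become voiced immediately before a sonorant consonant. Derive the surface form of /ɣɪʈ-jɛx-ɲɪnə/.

[ɣɪɖjɛɣɲɪnə]

The rule targets /ʈ/ (voiceless retroflex stop), which sits before the trigger /j/ (voiced).
Changing only its voicing to voiced gives [ɖ] — the voiced retroflex stop.
At the second juncture, /x/ likewise becomes [ɣ] adjacent to /ɲ/.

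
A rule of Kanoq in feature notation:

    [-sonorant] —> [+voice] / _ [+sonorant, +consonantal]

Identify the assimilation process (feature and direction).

The target ([-sonorant], obstruents) acquires [+voice] next to a sonorant consonant ([+sonorant, +consonantal]) — it takes on the voicing of its neighbour, so the feature that spreads is voicing.
The conditioning segment sits to the right of the focus bar, meaning the trigger follows the segment that changes — regressive assimilation.

regressive voicing assimilation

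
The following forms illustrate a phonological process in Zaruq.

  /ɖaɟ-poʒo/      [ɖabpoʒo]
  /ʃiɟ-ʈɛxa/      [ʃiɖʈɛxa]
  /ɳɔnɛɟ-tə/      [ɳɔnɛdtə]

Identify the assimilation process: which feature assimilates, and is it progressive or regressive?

Comparing underlying and surface forms, /ɟ/ → [b] is the alternation; the neighbouring /p/ is constant.
/ɟ/ is palatal while /p/ is bilabial; the output [b] is bilabial, matching the trigger — so the feature that spreads is place.
Manner and voice are unchanged, so the assimilation is partial, not total.
The other alternating forms pattern the same way: /ɟ/ → [ɖ] before /ʈ/ (palatal → retroflex, matching retroflex); /ɟ/ → [d] before /t/ (palatal → alveolar, matching alveolar) — only place changes, and always toward the following segment.
The trigger is the following segment, so the direction is regressive (anticipatory).

regressive place assimilation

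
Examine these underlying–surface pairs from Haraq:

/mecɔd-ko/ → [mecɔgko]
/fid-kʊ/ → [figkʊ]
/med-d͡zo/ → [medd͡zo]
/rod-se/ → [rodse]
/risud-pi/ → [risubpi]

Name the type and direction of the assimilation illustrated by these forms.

Comparing underlying and surface forms, /d/ → [g] is the alternation; the neighbouring /k/ is constant.
/d/ is alveolar while /k/ is velar; the output [g] is velar, matching the trigger — so the feature that spreads is place.
Manner and voice are unchanged, so the assimilation is partial, not total.
The same holds elsewhere in the data: /d/ → [b] before /p/ (alveolar → bilabial, matching bilabial) — only place changes, and always toward the following segment.
No alternation appears in [medd͡zo], [rodse]: there the adjacent consonants already agree in place (/d/ and /d͡z/ are both alveolar; /d/ and /s/ are both alveolar), so these forms are consistent with the same rule.
The trigger is the following segment, so the direction is regressive (anticipatory).

regressive place assimilation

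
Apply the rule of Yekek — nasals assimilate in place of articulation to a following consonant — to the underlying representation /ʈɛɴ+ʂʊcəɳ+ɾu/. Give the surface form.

[ʈɛɳʂʊcənɾu]

The rule targets /ɴ/ (voiced uvular nasal), which sits before the trigger /ʂ/ (retroflex).
A voiced retroflex nasal is [ɳ], so the surface segment is [ɳ].
At the second juncture, /ɳ/ likewise becomes [n] adjacent to /ɾ/.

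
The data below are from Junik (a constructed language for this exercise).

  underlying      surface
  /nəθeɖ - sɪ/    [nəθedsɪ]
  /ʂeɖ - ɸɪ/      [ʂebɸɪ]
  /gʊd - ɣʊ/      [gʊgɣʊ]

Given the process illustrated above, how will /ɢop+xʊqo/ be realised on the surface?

The data show regressive place assimilation: /ɖ/ → [d] before /s/; /ɖ/ → [b] before /ɸ/; /d/ → [g] before /ɣ/. In each pair only place changes, matching the following consonant, while manner and voice stay constant.
/p/ is a voiceless bilabial stop. The following trigger /x/ is velar, so /p/ must become velar as well.
A voiceless velar stop is [k], so the surface segment is [k].

[ɢokxʊqo]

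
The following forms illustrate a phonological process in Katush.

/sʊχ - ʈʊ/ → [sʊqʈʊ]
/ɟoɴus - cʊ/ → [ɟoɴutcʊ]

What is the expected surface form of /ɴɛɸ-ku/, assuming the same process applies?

The data show regressive manner assimilation: /χ/ → [q] before /ʈ/; /s/ → [t] before /c/. In each pair only manner changes, matching the following consonant, while place and voice stay constant.
/ɸ/ is a voiceless bilabial fricative. The following trigger /k/ is a stop, so /ɸ/ must become a stop as well.
The voiceless bilabial stop is [p], so /ɸ/ → [p].

[ɴɛpku]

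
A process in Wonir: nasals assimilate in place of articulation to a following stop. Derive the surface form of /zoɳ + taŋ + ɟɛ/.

/ɳ/ is a voiced retroflex nasal. The following trigger /t/ is alveolar, so /ɳ/ must become alveolar as well.
Changing only its place to alveolar gives [n] — the voiced alveolar nasal.
The same rule applies at the second boundary: /ŋ/ → [ɲ] next to /ɟ/.

[zontaɲɟɛ]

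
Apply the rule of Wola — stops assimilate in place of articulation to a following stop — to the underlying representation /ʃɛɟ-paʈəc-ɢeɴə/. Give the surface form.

The rule targets /ɟ/ (voiced palatal stop), which sits before the trigger /p/ (bilabial).
Changing only its place to bilabial gives [b] — the voiced bilabial stop.
At the second juncture, /c/ likewise becomes [q] adjacent to /ɢ/.

[ʃɛbpaʈəqɢeɴə]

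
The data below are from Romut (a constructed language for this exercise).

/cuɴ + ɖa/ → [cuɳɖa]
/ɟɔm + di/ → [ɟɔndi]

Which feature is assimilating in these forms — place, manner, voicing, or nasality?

Comparing underlying and surface forms, /ɴ/ → [ɳ] is the alternation; the neighbouring /ɖ/ is constant.
/ɴ/ is uvular while /ɖ/ is retroflex; the output [ɳ] is retroflex, matching the trigger — so the feature that spreads is place.
The same holds elsewhere in the data: /m/ → [n] before /d/ (bilabial → alveolar, matching alveolar) — only place changes, and always toward the following segment.

place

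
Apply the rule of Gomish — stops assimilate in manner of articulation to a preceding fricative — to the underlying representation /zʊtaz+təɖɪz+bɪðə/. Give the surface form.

The rule targets /t/ (voiceless alveolar stop), which sits after the trigger /z/ (fricative).
Changing only its manner to fricative gives [s] — the voiceless alveolar fricative.
At the second juncture, /b/ likewise becomes [β] adjacent to /z/.

[zʊtazsəɖɪzβɪðə]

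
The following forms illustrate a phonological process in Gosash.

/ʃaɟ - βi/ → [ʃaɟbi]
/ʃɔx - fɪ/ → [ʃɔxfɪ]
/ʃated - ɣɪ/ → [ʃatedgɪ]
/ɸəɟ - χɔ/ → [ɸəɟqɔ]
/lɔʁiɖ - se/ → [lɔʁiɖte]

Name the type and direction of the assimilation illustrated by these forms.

progressive manner assimilation

Comparing underlying and surface forms, /β/ → [b] is the alternation; the neighbouring /ɟ/ is constant.
/β/ is a fricative while /ɟ/ is a stop; the output [b] is a stop, matching the trigger — so the feature that spreads is manner.
Place and voice are unchanged, so the assimilation is partial, not total.
The other alternating forms pattern the same way: /ɣ/ → [g] after /d/ (fricative → stop, matching a stop); /χ/ → [q] after /ɟ/ (fricative → stop, matching a stop); /s/ → [t] after /ɖ/ (fricative → stop, matching a stop) — only manner changes, and always toward the preceding segment.
Nothing changes in [ʃɔxfɪ]: there the adjacent consonants already agree in manner (/f/ and /x/ are both fricatives), so this form is consistent with the same rule.
The trigger is the preceding segment, so the direction is progressive (perseverative).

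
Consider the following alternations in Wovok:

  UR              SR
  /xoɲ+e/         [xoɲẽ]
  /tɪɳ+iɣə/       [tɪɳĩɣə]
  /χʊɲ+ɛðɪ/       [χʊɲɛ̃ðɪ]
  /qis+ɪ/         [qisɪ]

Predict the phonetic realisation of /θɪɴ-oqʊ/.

The data show progressive nasality assimilation (vowel nasalisation): /e/ → [ẽ] after /ɲ/; /i/ → [ĩ] after /ɳ/; /ɛ/ → [ɛ̃] after /ɲ/ — a vowel is nasalised by an immediately preceding nasal consonant.
No change occurs in [qisɪ] because the vowel at the boundary is adjacent to an oral consonant, not a nasal (/ɪ/ next to /s/).
The vowel /o/ is adjacent to the preceding nasal /ɴ/, so it acquires [+nasal] and surfaces as [õ].

[θɪɴõqʊ]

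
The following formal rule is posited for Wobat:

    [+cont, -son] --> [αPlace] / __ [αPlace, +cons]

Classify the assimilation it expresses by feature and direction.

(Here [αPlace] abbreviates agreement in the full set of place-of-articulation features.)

regressive place assimilation

The shared variable α links the value of the place features (abbreviated [Place]) on the target to the same value on the neighbouring segment, so place is the feature that assimilates.
The conditioning segment sits to the right of the focus bar, meaning the trigger follows the segment that changes — regressive assimilation.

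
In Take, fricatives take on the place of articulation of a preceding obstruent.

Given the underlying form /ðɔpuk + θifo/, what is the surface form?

/θ/ is a voiceless dental fricative. The preceding trigger /k/ is velar, so /θ/ must become velar as well.
The voiceless velar fricative is [x], so /θ/ → [x].

[ðɔpukxifo]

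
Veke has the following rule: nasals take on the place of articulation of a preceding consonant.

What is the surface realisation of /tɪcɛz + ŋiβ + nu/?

/ŋ/ is a voiced velar nasal. The preceding trigger /z/ is alveolar, so /ŋ/ must become alveolar as well.
A voiced alveolar nasal is [n], so the surface segment is [n].
The same rule applies at the second boundary: /n/ → [m] next to /β/.

[tɪcɛzniβmu]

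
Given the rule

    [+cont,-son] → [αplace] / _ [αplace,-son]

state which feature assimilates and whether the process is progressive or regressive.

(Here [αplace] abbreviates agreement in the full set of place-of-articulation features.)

The rule copies the place features (abbreviated [place]) from the environment onto the target, so the assimilating feature is place.
Since the environment is written after the underscore, the trigger follows the target; the direction is regressive.

regressive place assimilation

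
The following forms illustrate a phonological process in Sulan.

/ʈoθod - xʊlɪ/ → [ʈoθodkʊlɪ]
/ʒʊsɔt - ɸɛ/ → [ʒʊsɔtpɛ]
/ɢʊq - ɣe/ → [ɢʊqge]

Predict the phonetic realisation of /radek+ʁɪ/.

The data show progressive manner assimilation: /x/ → [k] after /d/; /ɸ/ → [p] after /t/; /ɣ/ → [g] after /q/. In each pair only manner changes, matching the preceding consonant, while place and voice stay constant.
The rule targets /ʁ/ (voiced uvular fricative), which sits after the trigger /k/ (stop).
A voiced uvular stop is [ɢ], so the surface segment is [ɢ].

[radekɢɪ]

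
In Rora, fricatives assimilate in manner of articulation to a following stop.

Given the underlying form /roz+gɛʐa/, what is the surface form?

[rodgɛʐa]

/z/ is a voiced alveolar fricative. The following trigger /g/ is a stop, so /z/ must become a stop as well.
Changing only its manner to stop gives [d] — the voiced alveolar stop.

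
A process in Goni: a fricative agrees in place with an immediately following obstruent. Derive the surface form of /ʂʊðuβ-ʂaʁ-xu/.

[ʂʊðuʐʂaɣxu]

The rule targets /β/ (voiced bilabial fricative), which sits before the trigger /ʂ/ (retroflex).
A voiced retroflex fricative is [ʐ], so the surface segment is [ʐ].
The same rule applies at the second boundary: /ʁ/ → [ɣ] next to /x/.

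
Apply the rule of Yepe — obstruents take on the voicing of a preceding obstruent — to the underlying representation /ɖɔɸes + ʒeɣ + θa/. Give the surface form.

[ɖɔɸesʃeɣða]

The rule targets /ʒ/ (voiced postalveolar fricative), which sits after the trigger /s/ (voiceless).
The voiceless postalveolar fricative is [ʃ], so /ʒ/ → [ʃ].
At the second juncture, /θ/ likewise becomes [ð] adjacent to /ɣ/.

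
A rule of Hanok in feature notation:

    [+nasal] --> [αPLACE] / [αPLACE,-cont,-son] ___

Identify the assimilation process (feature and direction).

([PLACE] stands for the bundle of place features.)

The rule copies the place features (abbreviated [PLACE]) from the environment onto the target, so the assimilating feature is place.
Since the environment is written before the underscore, the trigger precedes the target; the direction is progressive.

progressive place assimilation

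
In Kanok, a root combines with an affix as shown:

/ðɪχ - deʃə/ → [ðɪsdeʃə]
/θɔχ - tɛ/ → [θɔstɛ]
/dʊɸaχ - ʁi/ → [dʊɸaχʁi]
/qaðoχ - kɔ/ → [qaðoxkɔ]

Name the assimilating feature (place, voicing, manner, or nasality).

place

Comparing underlying and surface forms, /χ/ → [s] is the alternation; the neighbouring /d/ is constant.
The change uvular → alveolar matches the place of the following /d/, identifying this as place assimilation.
Checking the remaining alternations: /χ/ → [s] before /t/ (uvular → alveolar, matching alveolar); /χ/ → [x] before /k/ (uvular → velar, matching velar) — only place changes, and always toward the following segment.
No alternation appears in [dʊɸaχʁi]: there the adjacent consonants already agree in place (/χ/ and /ʁ/ are both uvular), so this form is consistent with the same rule.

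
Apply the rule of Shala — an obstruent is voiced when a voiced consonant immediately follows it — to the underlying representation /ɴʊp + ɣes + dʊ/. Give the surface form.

The rule targets /p/ (voiceless bilabial stop), which sits before the trigger /ɣ/ (voiced).
The voiced bilabial stop is [b], so /p/ → [b].
The same rule applies at the second boundary: /s/ → [z] next to /d/.

[ɴʊbɣezdʊ]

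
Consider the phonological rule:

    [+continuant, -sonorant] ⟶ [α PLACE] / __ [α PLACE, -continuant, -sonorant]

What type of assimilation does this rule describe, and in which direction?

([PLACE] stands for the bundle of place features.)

The shared variable α links the value of the place features (abbreviated [PLACE]) on the target to the same value on the neighbouring segment, so place is the feature that assimilates.
The conditioning segment sits to the right of the focus bar, meaning the trigger follows the segment that changes — regressive assimilation.

regressive place assimilation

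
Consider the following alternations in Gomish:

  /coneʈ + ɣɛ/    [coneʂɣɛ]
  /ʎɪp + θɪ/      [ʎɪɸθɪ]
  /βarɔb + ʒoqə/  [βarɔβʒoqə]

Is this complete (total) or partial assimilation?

partial assimilation

Underlying /ʈ/ is realised as [ʂ] next to /ɣ/; /ɣ/ itself does not change.
/ʈ/ is a stop while /ɣ/ is a fricative; the output [ʂ] is a fricative, matching the trigger — so the feature that spreads is manner.
Place and voice are unchanged, so the assimilation is partial, not total.
Checking the remaining alternations: /p/ → [ɸ] before /θ/ (stop → fricative, matching a fricative); /b/ → [β] before /ʒ/ (stop → fricative, matching a fricative) — only manner changes, and always toward the following segment.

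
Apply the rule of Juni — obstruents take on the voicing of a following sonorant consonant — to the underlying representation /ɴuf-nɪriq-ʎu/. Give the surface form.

[ɴuvnɪriɢʎu]

The rule targets /f/ (voiceless labiodental fricative), which sits before the trigger /n/ (voiced).
Changing only its voicing to voiced gives [v] — the voiced labiodental fricative.
At the second juncture, /q/ likewise becomes [ɢ] adjacent to /ʎ/.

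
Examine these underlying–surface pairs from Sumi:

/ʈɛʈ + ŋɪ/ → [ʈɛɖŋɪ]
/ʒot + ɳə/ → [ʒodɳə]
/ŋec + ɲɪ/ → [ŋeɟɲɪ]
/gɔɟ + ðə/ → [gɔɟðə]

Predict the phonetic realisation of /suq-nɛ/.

[suɢnɛ]

The data show regressive voicing assimilation: /ʈ/ → [ɖ] before /ŋ/; /t/ → [d] before /ɳ/; /c/ → [ɟ] before /ɲ/. In each pair only voicing changes, matching the following consonant, while place and manner stay constant.
Nothing changes in [gɔɟðə]: there the adjacent consonants already agree in voicing (/ɟ/ and /ð/ are both voiced), so this form is consistent with the same rule.
/q/ is a voiceless uvular stop. The following trigger /n/ is voiced, so /q/ must become voiced as well.
The voiced uvular stop is [ɢ], so /q/ → [ɢ].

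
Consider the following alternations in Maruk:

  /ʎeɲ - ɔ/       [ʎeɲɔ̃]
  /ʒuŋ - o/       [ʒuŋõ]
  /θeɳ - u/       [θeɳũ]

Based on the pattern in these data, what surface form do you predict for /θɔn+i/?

[θɔnĩ]

The data show progressive nasality assimilation (vowel nasalisation): /ɔ/ → [ɔ̃] after /ɲ/; /o/ → [õ] after /ŋ/; /u/ → [ũ] after /ɳ/ — a vowel is nasalised by an immediately preceding nasal consonant.
The vowel /i/ is adjacent to the preceding nasal /n/, so it acquires [+nasal] and surfaces as [ĩ].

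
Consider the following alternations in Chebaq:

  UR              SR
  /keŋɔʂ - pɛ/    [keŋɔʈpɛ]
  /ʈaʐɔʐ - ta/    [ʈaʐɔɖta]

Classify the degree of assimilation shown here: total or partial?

The segment that alternates is /ʂ/, which surfaces as [ʈ] when adjacent to /p/.
The change fricative → stop matches the manner of the following /p/, identifying this as manner assimilation.
Place and voice are unchanged, so the assimilation is partial, not total.
The other alternating form patterns the same way: /ʐ/ → [ɖ] before /t/ (fricative → stop, matching a stop) — only manner changes, and always toward the following segment.

partial assimilation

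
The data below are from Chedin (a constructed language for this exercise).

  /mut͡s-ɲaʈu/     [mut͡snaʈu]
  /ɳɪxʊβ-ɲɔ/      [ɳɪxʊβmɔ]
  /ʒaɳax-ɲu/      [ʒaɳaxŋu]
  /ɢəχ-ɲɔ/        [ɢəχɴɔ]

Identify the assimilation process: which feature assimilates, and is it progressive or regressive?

progressive place assimilation

Comparing underlying and surface forms, /ɲ/ → [n] is the alternation; the neighbouring /t͡s/ is constant.
The change palatal → alveolar matches the place of the preceding /t͡s/, identifying this as place assimilation.
Manner and voice are unchanged, so the assimilation is partial, not total.
Checking the remaining alternations: /ɲ/ → [m] after /β/ (palatal → bilabial, matching bilabial); /ɲ/ → [ŋ] after /x/ (palatal → velar, matching velar); /ɲ/ → [ɴ] after /χ/ (palatal → uvular, matching uvular) — only place changes, and always toward the preceding segment.
Since the segment that changes follows the conditioning segment, the assimilation is progressive.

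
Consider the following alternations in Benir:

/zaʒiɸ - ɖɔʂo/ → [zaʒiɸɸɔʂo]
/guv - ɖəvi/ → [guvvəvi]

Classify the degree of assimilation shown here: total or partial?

Underlying /ɖ/ is realised as [ɸ] next to /ɸ/; /ɸ/ itself does not change.
The output [ɸ] is identical to the trigger /ɸ/ — every feature (place, manner, voicing) has been copied — so this is total assimilation.
The other form behaves the same way: /ɖ/ → [v] after /v/ — in each case the output is a copy of the preceding consonant.

total assimilation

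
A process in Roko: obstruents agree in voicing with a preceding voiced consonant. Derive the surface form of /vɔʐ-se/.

The rule targets /s/ (voiceless alveolar fricative), which sits after the trigger /ʐ/ (voiced).
Changing only its voicing to voiced gives [z] — the voiced alveolar fricative.

[vɔʐze]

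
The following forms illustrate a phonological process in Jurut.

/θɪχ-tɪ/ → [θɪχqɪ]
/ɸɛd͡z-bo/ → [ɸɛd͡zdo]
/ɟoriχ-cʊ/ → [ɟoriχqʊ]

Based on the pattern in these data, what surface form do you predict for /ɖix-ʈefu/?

The data show progressive place assimilation: /t/ → [q] after /χ/; /b/ → [d] after /d͡z/; /c/ → [q] after /χ/. In each pair only place changes, matching the preceding consonant, while manner and voice stay constant.
/ʈ/ is a voiceless retroflex stop. The preceding trigger /x/ is velar, so /ʈ/ must become velar as well.
A voiceless velar stop is [k], so the surface segment is [k].

[ɖixkefu]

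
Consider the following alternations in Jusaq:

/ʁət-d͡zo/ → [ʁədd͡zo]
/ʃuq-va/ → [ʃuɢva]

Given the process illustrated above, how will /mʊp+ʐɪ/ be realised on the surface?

The data show regressive voicing assimilation: /t/ → [d] before /d͡z/; /q/ → [ɢ] before /v/. In each pair only voicing changes, matching the following consonant, while place and manner stay constant.
The rule targets /p/ (voiceless bilabial stop), which sits before the trigger /ʐ/ (voiced).
Changing only its voicing to voiced gives [b] — the voiced bilabial stop.

[mʊbʐɪ]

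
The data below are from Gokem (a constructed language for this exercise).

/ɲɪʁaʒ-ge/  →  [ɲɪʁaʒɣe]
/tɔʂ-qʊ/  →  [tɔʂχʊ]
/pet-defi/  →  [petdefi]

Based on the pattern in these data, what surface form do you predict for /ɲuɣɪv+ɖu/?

The data show progressive manner assimilation: /g/ → [ɣ] after /ʒ/; /q/ → [χ] after /ʂ/. In each pair only manner changes, matching the preceding consonant, while place and voice stay constant.
No alternation appears in [petdefi]: there the adjacent consonants already agree in manner (/d/ and /t/ are both stops), so this form is consistent with the same rule.
/ɖ/ is a voiced retroflex stop. The preceding trigger /v/ is a fricative, so /ɖ/ must become a fricative as well.
The voiced retroflex fricative is [ʐ], so /ɖ/ → [ʐ].

[ɲuɣɪvʐu]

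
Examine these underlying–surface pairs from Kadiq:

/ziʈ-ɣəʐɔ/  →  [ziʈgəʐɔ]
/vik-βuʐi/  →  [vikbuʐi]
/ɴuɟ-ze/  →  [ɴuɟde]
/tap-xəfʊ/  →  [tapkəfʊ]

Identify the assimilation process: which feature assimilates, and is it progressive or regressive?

Comparing underlying and surface forms, /ɣ/ → [g] is the alternation; the neighbouring /ʈ/ is constant.
/ɣ/ is a fricative while /ʈ/ is a stop; the output [g] is a stop, matching the trigger — so the feature that spreads is manner.
Place and voice are unchanged, so the assimilation is partial, not total.
Checking the remaining alternations: /β/ → [b] after /k/ (fricative → stop, matching a stop); /z/ → [d] after /ɟ/ (fricative → stop, matching a stop); /x/ → [k] after /p/ (fricative → stop, matching a stop) — only manner changes, and always toward the preceding segment.
Since the segment that changes follows the conditioning segment, the assimilation is progressive.

progressive manner assimilation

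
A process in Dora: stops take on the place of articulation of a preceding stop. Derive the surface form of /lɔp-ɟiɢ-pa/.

/ɟ/ is a voiced palatal stop. The preceding trigger /p/ is bilabial, so /ɟ/ must become bilabial as well.
A voiced bilabial stop is [b], so the surface segment is [b].
At the second juncture, /p/ likewise becomes [q] adjacent to /ɢ/.

[lɔpbiɢqa]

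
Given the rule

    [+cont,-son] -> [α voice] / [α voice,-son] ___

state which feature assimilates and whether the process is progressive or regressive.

progressive voicing assimilation

The rule copies [voice] from the environment onto the target, so the assimilating feature is voicing.
The conditioning segment sits to the left of the focus bar, meaning the trigger precedes the segment that changes — progressive assimilation.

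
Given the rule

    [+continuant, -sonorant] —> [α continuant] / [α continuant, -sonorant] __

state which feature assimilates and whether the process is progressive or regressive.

progressive manner assimilation

The rule copies [continuant] (continuancy) from the environment onto the target fricatives; since [±continuant] encodes the stop/fricative manner contrast, the assimilating dimension is manner.
The conditioning segment sits to the left of the focus bar, meaning the trigger precedes the segment that changes — progressive assimilation.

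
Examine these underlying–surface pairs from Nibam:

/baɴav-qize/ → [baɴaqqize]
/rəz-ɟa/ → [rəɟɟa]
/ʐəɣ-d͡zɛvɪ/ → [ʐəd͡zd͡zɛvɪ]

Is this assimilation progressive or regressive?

The segment that alternates is /v/, which surfaces as [q] when adjacent to /q/.
The output [q] is identical to the trigger /q/ — every feature (place, manner, voicing) has been copied — so this is total assimilation.
The remaining alternations confirm this: /z/ → [ɟ] before /ɟ/; /ɣ/ → [d͡z] before /d͡z/ — in each case the output is a copy of the following consonant.
The trigger is the following segment, so the direction is regressive (anticipatory).

regressive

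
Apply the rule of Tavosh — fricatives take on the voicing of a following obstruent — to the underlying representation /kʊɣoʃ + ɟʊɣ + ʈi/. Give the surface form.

The rule targets /ʃ/ (voiceless postalveolar fricative), which sits before the trigger /ɟ/ (voiced).
Changing only its voicing to voiced gives [ʒ] — the voiced postalveolar fricative.
The same rule applies at the second boundary: /ɣ/ → [x] next to /ʈ/.

[kʊɣoʒɟʊxʈi]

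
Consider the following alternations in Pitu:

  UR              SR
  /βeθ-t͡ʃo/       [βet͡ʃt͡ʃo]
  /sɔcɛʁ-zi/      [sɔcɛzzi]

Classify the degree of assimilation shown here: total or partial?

total assimilation

The segment that alternates is /θ/, which surfaces as [t͡ʃ] when adjacent to /t͡ʃ/.
The output [t͡ʃ] is identical to the trigger /t͡ʃ/ — every feature (place, manner, voicing) has been copied — so this is total assimilation.
The other form behaves the same way: /ʁ/ → [z] before /z/ — in each case the output is a copy of the following consonant.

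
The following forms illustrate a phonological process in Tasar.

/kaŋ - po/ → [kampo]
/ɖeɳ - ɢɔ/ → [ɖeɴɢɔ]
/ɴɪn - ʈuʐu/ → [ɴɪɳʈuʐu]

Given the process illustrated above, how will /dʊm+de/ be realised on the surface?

[dʊnde]

The data show regressive place assimilation: /ŋ/ → [m] before /p/; /ɳ/ → [ɴ] before /ɢ/; /n/ → [ɳ] before /ʈ/. In each pair only place changes, matching the following consonant, while manner and voice stay constant.
/m/ is a voiced bilabial nasal. The following trigger /d/ is alveolar, so /m/ must become alveolar as well.
Changing only its place to alveolar gives [n] — the voiced alveolar nasal.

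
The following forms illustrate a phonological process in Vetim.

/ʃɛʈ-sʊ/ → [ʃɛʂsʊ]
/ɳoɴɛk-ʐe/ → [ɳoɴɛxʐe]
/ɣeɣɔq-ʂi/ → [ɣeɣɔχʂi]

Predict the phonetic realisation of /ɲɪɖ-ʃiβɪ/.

The data show regressive manner assimilation: /ʈ/ → [ʂ] before /s/; /k/ → [x] before /ʐ/; /q/ → [χ] before /ʂ/. In each pair only manner changes, matching the following consonant, while place and voice stay constant.
The rule targets /ɖ/ (voiced retroflex stop), which sits before the trigger /ʃ/ (fricative).
A voiced retroflex fricative is [ʐ], so the surface segment is [ʐ].

[ɲɪʐʃiβɪ]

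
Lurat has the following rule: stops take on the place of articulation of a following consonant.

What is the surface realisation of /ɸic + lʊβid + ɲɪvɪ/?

[ɸitlʊβiɟɲɪvɪ]

/c/ is a voiceless palatal stop. The following trigger /l/ is alveolar, so /c/ must become alveolar as well.
A voiceless alveolar stop is [t], so the surface segment is [t].
At the second juncture, /d/ likewise becomes [ɟ] adjacent to /ɲ/.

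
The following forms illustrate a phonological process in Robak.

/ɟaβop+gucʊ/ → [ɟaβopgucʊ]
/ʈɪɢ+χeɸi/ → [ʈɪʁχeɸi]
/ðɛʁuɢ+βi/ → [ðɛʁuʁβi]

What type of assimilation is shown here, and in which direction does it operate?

Comparing underlying and surface forms, /ɢ/ → [ʁ] is the alternation; the neighbouring /χ/ is constant.
The change stop → fricative matches the manner of the following /χ/, identifying this as manner assimilation.
Place and voice are unchanged, so the assimilation is partial, not total.
The same holds elsewhere in the data: /ɢ/ → [ʁ] before /β/ (stop → fricative, matching a fricative) — only manner changes, and always toward the following segment.
No alternation appears in [ɟaβopgucʊ]: there the adjacent consonants already agree in manner (/p/ and /g/ are both stops), so this form is consistent with the same rule.
The trigger is the following segment, so the direction is regressive (anticipatory).

regressive manner assimilation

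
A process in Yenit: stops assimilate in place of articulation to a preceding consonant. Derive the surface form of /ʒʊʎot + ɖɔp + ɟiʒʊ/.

[ʒʊʎotdɔpbiʒʊ]

The rule targets /ɖ/ (voiced retroflex stop), which sits after the trigger /t/ (alveolar).
A voiced alveolar stop is [d], so the surface segment is [d].
At the second juncture, /ɟ/ likewise becomes [b] adjacent to /p/.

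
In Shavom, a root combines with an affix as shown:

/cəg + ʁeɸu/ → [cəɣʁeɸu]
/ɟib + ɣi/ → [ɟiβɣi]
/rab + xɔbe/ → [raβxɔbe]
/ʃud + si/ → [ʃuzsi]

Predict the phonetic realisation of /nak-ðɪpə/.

[naxðɪpə]

The data show regressive manner assimilation: /g/ → [ɣ] before /ʁ/; /b/ → [β] before /ɣ/; /b/ → [β] before /x/; /d/ → [z] before /s/. In each pair only manner changes, matching the following consonant, while place and voice stay constant.
The rule targets /k/ (voiceless velar stop), which sits before the trigger /ð/ (fricative).
The voiceless velar fricative is [x], so /k/ → [x].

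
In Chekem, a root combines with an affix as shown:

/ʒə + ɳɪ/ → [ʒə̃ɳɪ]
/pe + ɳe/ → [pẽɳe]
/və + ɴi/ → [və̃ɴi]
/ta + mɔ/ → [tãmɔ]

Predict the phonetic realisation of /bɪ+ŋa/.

The data show regressive nasality assimilation (vowel nasalisation): /ə/ → [ə̃] before /ɳ/; /e/ → [ẽ] before /ɳ/; /ə/ → [ə̃] before /ɴ/; /a/ → [ã] before /m/ — a vowel is nasalised by an immediately following nasal consonant.
The vowel /ɪ/ is adjacent to the following nasal /ŋ/, so it acquires [+nasal] and surfaces as [ɪ̃].

[bɪ̃ŋa]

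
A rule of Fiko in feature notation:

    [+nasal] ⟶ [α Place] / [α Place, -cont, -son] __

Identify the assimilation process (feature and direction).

The shared variable α links the value of the place features (abbreviated [Place]) on the target to the same value on the neighbouring segment, so place is the feature that assimilates.
The conditioning segment sits to the left of the focus bar, meaning the trigger precedes the segment that changes — progressive assimilation.

progressive place assimilation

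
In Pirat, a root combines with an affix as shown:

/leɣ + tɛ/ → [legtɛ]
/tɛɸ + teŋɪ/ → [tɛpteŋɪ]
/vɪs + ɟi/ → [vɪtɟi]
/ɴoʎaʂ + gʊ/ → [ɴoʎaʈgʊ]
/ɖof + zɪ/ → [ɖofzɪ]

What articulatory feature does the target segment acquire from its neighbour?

Underlying /ɣ/ is realised as [g] next to /t/; /t/ itself does not change.
The change fricative → stop matches the manner of the following /t/, identifying this as manner assimilation.
Checking the remaining alternations: /ɸ/ → [p] before /t/ (fricative → stop, matching a stop); /s/ → [t] before /ɟ/ (fricative → stop, matching a stop); /ʂ/ → [ʈ] before /g/ (fricative → stop, matching a stop) — only manner changes, and always toward the following segment.
Nothing changes in [ɖofzɪ]: there the adjacent consonants already agree in manner (/f/ and /z/ are both fricatives), so this form is consistent with the same rule.

manner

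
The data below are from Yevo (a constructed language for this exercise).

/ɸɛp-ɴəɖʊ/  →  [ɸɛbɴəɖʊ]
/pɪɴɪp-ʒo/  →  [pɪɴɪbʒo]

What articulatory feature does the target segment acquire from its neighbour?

Comparing underlying and surface forms, /p/ → [b] is the alternation; the neighbouring /ɴ/ is constant.
The change voiceless → voiced matches the voicing of the following /ɴ/, identifying this as voicing assimilation.
The same holds elsewhere in the data: /p/ → [b] before /ʒ/ (voiceless → voiced, matching voiced) — only voicing changes, and always toward the following segment.

voicing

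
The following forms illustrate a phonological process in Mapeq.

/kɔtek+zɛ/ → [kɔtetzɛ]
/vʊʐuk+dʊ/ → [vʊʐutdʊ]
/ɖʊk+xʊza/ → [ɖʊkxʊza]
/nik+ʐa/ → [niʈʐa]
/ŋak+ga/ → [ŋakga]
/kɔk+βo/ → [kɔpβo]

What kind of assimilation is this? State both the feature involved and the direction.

The segment that alternates is /k/, which surfaces as [t] when adjacent to /z/.
/k/ is velar while /z/ is alveolar; the output [t] is alveolar, matching the trigger — so the feature that spreads is place.
Manner and voice are unchanged, so the assimilation is partial, not total.
The other alternating forms pattern the same way: /k/ → [t] before /d/ (velar → alveolar, matching alveolar); /k/ → [ʈ] before /ʐ/ (velar → retroflex, matching retroflex); /k/ → [p] before /β/ (velar → bilabial, matching bilabial) — only place changes, and always toward the following segment.
No alternation appears in [ɖʊkxʊza], [ŋakga]: there the adjacent consonants already agree in place (/k/ and /x/ are both velar; /k/ and /g/ are both velar), so these forms are consistent with the same rule.
Since the segment that changes precedes the conditioning segment, the assimilation is regressive.

regressive place assimilation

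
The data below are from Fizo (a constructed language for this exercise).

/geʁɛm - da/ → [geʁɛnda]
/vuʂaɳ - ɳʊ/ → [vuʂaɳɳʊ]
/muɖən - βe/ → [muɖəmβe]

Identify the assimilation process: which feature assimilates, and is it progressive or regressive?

regressive place assimilation

The segment that alternates is /m/, which surfaces as [n] when adjacent to /d/.
The change bilabial → alveolar matches the place of the following /d/, identifying this as place assimilation.
Manner and voice are unchanged, so the assimilation is partial, not total.
The same holds elsewhere in the data: /n/ → [m] before /β/ (alveolar → bilabial, matching bilabial) — only place changes, and always toward the following segment.
No alternation appears in [vuʂaɳɳʊ]: there the adjacent consonants already agree in place (/ɳ/ and /ɳ/ are both retroflex), so this form is consistent with the same rule.
Since the segment that changes precedes the conditioning segment, the assimilation is regressive.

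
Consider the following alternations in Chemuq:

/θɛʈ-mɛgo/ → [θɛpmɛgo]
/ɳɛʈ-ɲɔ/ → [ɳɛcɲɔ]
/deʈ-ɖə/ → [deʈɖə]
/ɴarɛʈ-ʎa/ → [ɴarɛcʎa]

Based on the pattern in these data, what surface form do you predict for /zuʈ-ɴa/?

The data show regressive place assimilation: /ʈ/ → [p] before /m/; /ʈ/ → [c] before /ɲ/; /ʈ/ → [c] before /ʎ/. In each pair only place changes, matching the following consonant, while manner and voice stay constant.
No alternation appears in [deʈɖə]: there the adjacent consonants already agree in place (/ʈ/ and /ɖ/ are both retroflex), so this form is consistent with the same rule.
The rule targets /ʈ/ (voiceless retroflex stop), which sits before the trigger /ɴ/ (uvular).
Changing only its place to uvular gives [q] — the voiceless uvular stop.

[zuqɴa]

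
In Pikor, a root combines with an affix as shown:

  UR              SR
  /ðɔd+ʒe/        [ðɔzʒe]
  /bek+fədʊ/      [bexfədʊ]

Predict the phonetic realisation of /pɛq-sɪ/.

[pɛχsɪ]

The data show regressive manner assimilation: /d/ → [z] before /ʒ/; /k/ → [x] before /f/. In each pair only manner changes, matching the following consonant, while place and voice stay constant.
The rule targets /q/ (voiceless uvular stop), which sits before the trigger /s/ (fricative).
A voiceless uvular fricative is [χ], so the surface segment is [χ].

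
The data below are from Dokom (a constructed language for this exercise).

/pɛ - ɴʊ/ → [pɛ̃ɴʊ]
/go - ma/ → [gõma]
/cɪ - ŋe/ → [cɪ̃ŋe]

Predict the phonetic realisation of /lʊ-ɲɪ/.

[lʊ̃ɲɪ]

The data show regressive nasality assimilation (vowel nasalisation): /ɛ/ → [ɛ̃] before /ɴ/; /o/ → [õ] before /m/; /ɪ/ → [ɪ̃] before /ŋ/ — a vowel is nasalised by an immediately following nasal consonant.
/ʊ/ sits next to the nasal /ɲ/ and is therefore nasalised to [ʊ̃].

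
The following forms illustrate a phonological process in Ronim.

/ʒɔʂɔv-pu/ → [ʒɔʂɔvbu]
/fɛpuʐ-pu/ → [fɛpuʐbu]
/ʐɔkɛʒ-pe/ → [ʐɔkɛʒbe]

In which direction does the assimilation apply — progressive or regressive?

progressive

Underlying /p/ is realised as [b] next to /v/; /v/ itself does not change.
/p/ is voiceless while /v/ is voiced; the output [b] is voiced, matching the trigger — so the feature that spreads is voicing.
The other alternating forms pattern the same way: /p/ → [b] after /ʐ/ (voiceless → voiced, matching voiced); /p/ → [b] after /ʒ/ (voiceless → voiced, matching voiced) — only voicing changes, and always toward the preceding segment.
Since the segment that changes follows the conditioning segment, the assimilation is progressive.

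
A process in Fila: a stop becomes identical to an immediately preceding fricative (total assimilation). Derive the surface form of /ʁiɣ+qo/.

/q/ is the segment targeted by the rule; it sits immediately after /ɣ/, so it assimilates completely and surfaces as [ɣ].

[ʁiɣɣo]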